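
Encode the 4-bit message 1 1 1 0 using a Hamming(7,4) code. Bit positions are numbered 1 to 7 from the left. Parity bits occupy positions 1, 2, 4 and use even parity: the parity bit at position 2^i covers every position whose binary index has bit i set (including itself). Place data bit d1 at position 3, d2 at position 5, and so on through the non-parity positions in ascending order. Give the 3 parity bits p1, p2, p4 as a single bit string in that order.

000

Place data bits at non-power-of-two positions: b3=1, b5=1, b6=1, b7=0.
p1 = XOR of data positions {3,5,7} = 1⊕1⊕0 = 0
p2 = XOR of data positions {3,6,7} = 1⊕1⊕0 = 0
p4 = XOR of data positions {5,6,7} = 1⊕1⊕0 = 0
Parity bits p1,p2,p4 = 000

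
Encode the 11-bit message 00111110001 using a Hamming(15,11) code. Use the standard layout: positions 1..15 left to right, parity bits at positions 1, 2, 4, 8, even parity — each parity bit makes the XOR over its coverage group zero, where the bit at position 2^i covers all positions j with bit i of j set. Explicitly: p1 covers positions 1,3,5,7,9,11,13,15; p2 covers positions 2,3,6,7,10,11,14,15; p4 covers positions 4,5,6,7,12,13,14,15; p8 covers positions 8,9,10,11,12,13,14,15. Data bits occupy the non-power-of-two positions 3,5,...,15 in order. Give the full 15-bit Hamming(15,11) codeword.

Place data bits at non-power-of-two positions: b3=0, b5=0, b6=1, b7=1, b9=1, b10=1, b11=1, b12=0, b13=0, b14=0, b15=1.
p1 = XOR of data positions {3,5,7,9,11,13,15} = 0⊕0⊕1⊕1⊕1⊕0⊕1 = 0
p2 = XOR of data positions {3,6,7,10,11,14,15} = 0⊕1⊕1⊕1⊕1⊕0⊕1 = 1
p4 = XOR of data positions {5,6,7,12,13,14,15} = 0⊕1⊕1⊕0⊕0⊕0⊕1 = 1
p8 = XOR of data positions {9,10,11,12,13,14,15} = 1⊕1⊕1⊕0⊕0⊕0⊕1 = 0
Codeword b1..b15 = 010101101110001

010101101110001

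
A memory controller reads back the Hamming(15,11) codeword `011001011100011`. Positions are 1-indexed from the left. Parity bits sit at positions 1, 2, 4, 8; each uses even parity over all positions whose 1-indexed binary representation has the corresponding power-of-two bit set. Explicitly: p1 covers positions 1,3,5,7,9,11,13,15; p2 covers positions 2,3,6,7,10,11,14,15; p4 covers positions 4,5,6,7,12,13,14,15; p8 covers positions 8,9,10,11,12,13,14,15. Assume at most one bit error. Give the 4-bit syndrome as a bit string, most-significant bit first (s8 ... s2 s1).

1101

s1: b1⊕b3⊕b5⊕b7⊕b9⊕b11⊕b13⊕b15 = 0⊕1⊕0⊕0⊕1⊕0⊕0⊕1 = 1
s2: b2⊕b3⊕b6⊕b7⊕b10⊕b11⊕b14⊕b15 = 1⊕1⊕1⊕0⊕1⊕0⊕1⊕1 = 0
s4: b4⊕b5⊕b6⊕b7⊕b12⊕b13⊕b14⊕b15 = 0⊕0⊕1⊕0⊕0⊕0⊕1⊕1 = 1
s8: b8⊕b9⊕b10⊕b11⊕b12⊕b13⊕b14⊕b15 = 1⊕1⊕1⊕0⊕0⊕0⊕1⊕1 = 1
Syndrome (s8...s1) = 1101 → position 13.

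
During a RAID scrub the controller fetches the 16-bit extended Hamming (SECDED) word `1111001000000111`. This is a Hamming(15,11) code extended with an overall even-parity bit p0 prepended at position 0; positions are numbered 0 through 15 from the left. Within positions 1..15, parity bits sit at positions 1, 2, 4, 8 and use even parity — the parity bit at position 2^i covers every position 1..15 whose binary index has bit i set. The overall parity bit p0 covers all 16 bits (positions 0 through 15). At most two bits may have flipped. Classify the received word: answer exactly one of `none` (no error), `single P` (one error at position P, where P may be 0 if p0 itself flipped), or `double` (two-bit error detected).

double

s1: b1⊕b3⊕b5⊕b7⊕b9⊕b11⊕b13⊕b15 = 1⊕1⊕0⊕0⊕0⊕0⊕1⊕1 = 0
s2: b2⊕b3⊕b6⊕b7⊕b10⊕b11⊕b14⊕b15 = 1⊕1⊕1⊕0⊕0⊕0⊕1⊕1 = 1
s4: b4⊕b5⊕b6⊕b7⊕b12⊕b13⊕b14⊕b15 = 0⊕0⊕1⊕0⊕0⊕1⊕1⊕1 = 0
s8: b8⊕b9⊕b10⊕b11⊕b12⊕b13⊕b14⊕b15 = 0⊕0⊕0⊕0⊕0⊕1⊕1⊕1 = 1
Syndrome (s8...s1) = 1010 → position 10.
Overall parity (XOR of all 16 bits, including p0): 1⊕1⊕1⊕1⊕0⊕0⊕1⊕0⊕0⊕0⊕0⊕0⊕0⊕1⊕1⊕1 = 0
Overall=0, syndrome position=10 → double-bit error detected (uncorrectable).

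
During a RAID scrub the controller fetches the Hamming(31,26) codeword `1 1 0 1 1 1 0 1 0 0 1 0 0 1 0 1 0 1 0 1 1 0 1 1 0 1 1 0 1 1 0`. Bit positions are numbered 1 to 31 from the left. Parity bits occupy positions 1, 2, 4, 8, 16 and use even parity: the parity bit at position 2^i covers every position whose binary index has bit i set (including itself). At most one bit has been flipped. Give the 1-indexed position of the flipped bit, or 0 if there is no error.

7

s1: b1⊕b3⊕b5⊕b7⊕b9⊕b11⊕b13⊕b15⊕b17⊕b19⊕b21⊕b23⊕b25⊕b27⊕b29⊕b31 = 1⊕0⊕1⊕0⊕0⊕1⊕0⊕0⊕0⊕0⊕1⊕1⊕0⊕1⊕1⊕0 = 1
s2: b2⊕b3⊕b6⊕b7⊕b10⊕b11⊕b14⊕b15⊕b18⊕b19⊕b22⊕b23⊕b26⊕b27⊕b30⊕b31 = 1⊕0⊕1⊕0⊕0⊕1⊕1⊕0⊕1⊕0⊕0⊕1⊕1⊕1⊕1⊕0 = 1
s4: b4⊕b5⊕b6⊕b7⊕b12⊕b13⊕b14⊕b15⊕b20⊕b21⊕b22⊕b23⊕b28⊕b29⊕b30⊕b31 = 1⊕1⊕1⊕0⊕0⊕0⊕1⊕0⊕1⊕1⊕0⊕1⊕0⊕1⊕1⊕0 = 1
s8: b8⊕b9⊕b10⊕b11⊕b12⊕b13⊕b14⊕b15⊕b24⊕b25⊕b26⊕b27⊕b28⊕b29⊕b30⊕b31 = 1⊕0⊕0⊕1⊕0⊕0⊕1⊕0⊕1⊕0⊕1⊕1⊕0⊕1⊕1⊕0 = 0
s16: b16⊕b17⊕b18⊕b19⊕b20⊕b21⊕b22⊕b23⊕b24⊕b25⊕b26⊕b27⊕b28⊕b29⊕b30⊕b31 = 1⊕0⊕1⊕0⊕1⊕1⊕0⊕1⊕1⊕0⊕1⊕1⊕0⊕1⊕1⊕0 = 0
Syndrome (s16...s1) = 00111 → position 7.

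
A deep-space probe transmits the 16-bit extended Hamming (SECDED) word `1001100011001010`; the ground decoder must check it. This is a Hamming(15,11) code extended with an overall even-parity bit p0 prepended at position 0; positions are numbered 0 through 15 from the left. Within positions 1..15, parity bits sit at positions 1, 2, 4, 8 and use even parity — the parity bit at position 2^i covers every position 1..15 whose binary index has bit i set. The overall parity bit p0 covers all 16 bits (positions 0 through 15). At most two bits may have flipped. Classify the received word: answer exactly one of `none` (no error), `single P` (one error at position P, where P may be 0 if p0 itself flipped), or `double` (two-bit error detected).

s1: b1⊕b3⊕b5⊕b7⊕b9⊕b11⊕b13⊕b15 = 0⊕1⊕0⊕0⊕1⊕0⊕0⊕0 = 0
s2: b2⊕b3⊕b6⊕b7⊕b10⊕b11⊕b14⊕b15 = 0⊕1⊕0⊕0⊕0⊕0⊕1⊕0 = 0
s4: b4⊕b5⊕b6⊕b7⊕b12⊕b13⊕b14⊕b15 = 1⊕0⊕0⊕0⊕1⊕0⊕1⊕0 = 1
s8: b8⊕b9⊕b10⊕b11⊕b12⊕b13⊕b14⊕b15 = 1⊕1⊕0⊕0⊕1⊕0⊕1⊕0 = 0
Syndrome (s8...s1) = 0100 → position 4.
Overall parity (XOR of all 16 bits, including p0): 1⊕0⊕0⊕1⊕1⊕0⊕0⊕0⊕1⊕1⊕0⊕0⊕1⊕0⊕1⊕0 = 1
Overall=1, syndrome position=4 → single-bit error at position 4.

single 4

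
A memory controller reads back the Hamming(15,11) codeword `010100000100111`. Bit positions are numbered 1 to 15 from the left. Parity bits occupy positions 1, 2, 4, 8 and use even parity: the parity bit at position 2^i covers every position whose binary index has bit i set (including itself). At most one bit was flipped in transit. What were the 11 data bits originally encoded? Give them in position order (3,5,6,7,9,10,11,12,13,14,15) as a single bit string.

00000100111

s1: b1⊕b3⊕b5⊕b7⊕b9⊕b11⊕b13⊕b15 = 0⊕0⊕0⊕0⊕0⊕0⊕1⊕1 = 0
s2: b2⊕b3⊕b6⊕b7⊕b10⊕b11⊕b14⊕b15 = 1⊕0⊕0⊕0⊕1⊕0⊕1⊕1 = 0
s4: b4⊕b5⊕b6⊕b7⊕b12⊕b13⊕b14⊕b15 = 1⊕0⊕0⊕0⊕0⊕1⊕1⊕1 = 0
s8: b8⊕b9⊕b10⊕b11⊕b12⊕b13⊕b14⊕b15 = 0⊕0⊕1⊕0⊕0⊕1⊕1⊕1 = 0
Syndrome (s8...s1) = 0000 → position 0 (no error).
No correction needed.
Data bits at positions 3,5,6,7,9,10,11,12,13,14,15: 00000100111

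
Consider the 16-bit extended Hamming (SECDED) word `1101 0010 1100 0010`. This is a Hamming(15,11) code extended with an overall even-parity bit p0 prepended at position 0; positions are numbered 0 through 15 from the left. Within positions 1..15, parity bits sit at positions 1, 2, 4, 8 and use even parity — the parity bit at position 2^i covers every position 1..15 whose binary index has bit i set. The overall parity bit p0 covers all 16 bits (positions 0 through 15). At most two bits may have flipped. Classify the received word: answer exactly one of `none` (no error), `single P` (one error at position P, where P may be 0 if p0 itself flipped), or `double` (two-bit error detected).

s1: b1⊕b3⊕b5⊕b7⊕b9⊕b11⊕b13⊕b15 = 1⊕1⊕0⊕0⊕1⊕0⊕0⊕0 = 1
s2: b2⊕b3⊕b6⊕b7⊕b10⊕b11⊕b14⊕b15 = 0⊕1⊕1⊕0⊕0⊕0⊕1⊕0 = 1
s4: b4⊕b5⊕b6⊕b7⊕b12⊕b13⊕b14⊕b15 = 0⊕0⊕1⊕0⊕0⊕0⊕1⊕0 = 0
s8: b8⊕b9⊕b10⊕b11⊕b12⊕b13⊕b14⊕b15 = 1⊕1⊕0⊕0⊕0⊕0⊕1⊕0 = 1
Syndrome (s8...s1) = 1011 → position 11.
Overall parity (XOR of all 16 bits, including p0): 1⊕1⊕0⊕1⊕0⊕0⊕1⊕0⊕1⊕1⊕0⊕0⊕0⊕0⊕1⊕0 = 1
Overall=1, syndrome position=11 → single-bit error at position 11.

single 11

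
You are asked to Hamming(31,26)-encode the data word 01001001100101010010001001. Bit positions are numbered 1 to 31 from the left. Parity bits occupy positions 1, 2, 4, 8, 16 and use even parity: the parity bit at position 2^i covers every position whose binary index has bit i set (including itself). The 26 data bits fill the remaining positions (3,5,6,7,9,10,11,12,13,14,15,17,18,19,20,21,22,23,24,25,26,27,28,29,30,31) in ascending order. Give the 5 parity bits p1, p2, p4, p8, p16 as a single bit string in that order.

Place data bits at non-power-of-two positions: b3=0, b5=1, b6=0, b7=0, b9=1, b10=0, b11=0, b12=1, b13=1, b14=0, b15=0, b17=1, b18=0, b19=1, b20=0, b21=1, b22=0, b23=0, b24=1, b25=0, b26=0, b27=0, b28=1, b29=0, b30=0, b31=1.
p1 = XOR of data positions {3,5,7,9,11,13,15,17,19,21,23,25,27,29,31} = 0⊕1⊕0⊕1⊕0⊕1⊕0⊕1⊕1⊕1⊕0⊕0⊕0⊕0⊕1 = 1
p2 = XOR of data positions {3,6,7,10,11,14,15,18,19,22,23,26,27,30,31} = 0⊕0⊕0⊕0⊕0⊕0⊕0⊕0⊕1⊕0⊕0⊕0⊕0⊕0⊕1 = 0
p4 = XOR of data positions {5,6,7,12,13,14,15,20,21,22,23,28,29,30,31} = 1⊕0⊕0⊕1⊕1⊕0⊕0⊕0⊕1⊕0⊕0⊕1⊕0⊕0⊕1 = 0
p8 = XOR of data positions {9,10,11,12,13,14,15,24,25,26,27,28,29,30,31} = 1⊕0⊕0⊕1⊕1⊕0⊕0⊕1⊕0⊕0⊕0⊕1⊕0⊕0⊕1 = 0
p16 = XOR of data positions {17,18,19,20,21,22,23,24,25,26,27,28,29,30,31} = 1⊕0⊕1⊕0⊕1⊕0⊕0⊕1⊕0⊕0⊕0⊕1⊕0⊕0⊕1 = 0
Parity bits p1,p2,p4,p8,p16 = 10000

10000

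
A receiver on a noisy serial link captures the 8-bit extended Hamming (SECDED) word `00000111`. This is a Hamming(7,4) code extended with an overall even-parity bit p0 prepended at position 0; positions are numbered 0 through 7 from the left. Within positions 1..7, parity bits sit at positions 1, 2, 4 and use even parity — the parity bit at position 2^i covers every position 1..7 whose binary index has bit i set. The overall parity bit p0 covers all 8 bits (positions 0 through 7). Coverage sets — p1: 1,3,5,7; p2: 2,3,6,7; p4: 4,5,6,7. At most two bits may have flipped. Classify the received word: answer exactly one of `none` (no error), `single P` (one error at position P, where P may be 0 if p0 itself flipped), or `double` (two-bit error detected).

s1: b1⊕b3⊕b5⊕b7 = 0⊕0⊕1⊕1 = 0
s2: b2⊕b3⊕b6⊕b7 = 0⊕0⊕1⊕1 = 0
s4: b4⊕b5⊕b6⊕b7 = 0⊕1⊕1⊕1 = 1
Syndrome (s4...s1) = 100 → position 4.
Overall parity (XOR of all 8 bits, including p0): 0⊕0⊕0⊕0⊕0⊕1⊕1⊕1 = 1
Overall=1, syndrome position=4 → single-bit error at position 4.

single 4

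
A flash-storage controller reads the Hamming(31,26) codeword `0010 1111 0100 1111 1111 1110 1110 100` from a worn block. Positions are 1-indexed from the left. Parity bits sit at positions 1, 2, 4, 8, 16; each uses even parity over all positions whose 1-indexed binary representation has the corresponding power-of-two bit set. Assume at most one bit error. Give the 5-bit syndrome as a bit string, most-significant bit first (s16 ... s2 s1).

s1: b1⊕b3⊕b5⊕b7⊕b9⊕b11⊕b13⊕b15⊕b17⊕b19⊕b21⊕b23⊕b25⊕b27⊕b29⊕b31 = 0⊕1⊕1⊕1⊕0⊕0⊕1⊕1⊕1⊕1⊕1⊕1⊕1⊕1⊕1⊕0 = 0
s2: b2⊕b3⊕b6⊕b7⊕b10⊕b11⊕b14⊕b15⊕b18⊕b19⊕b22⊕b23⊕b26⊕b27⊕b30⊕b31 = 0⊕1⊕1⊕1⊕1⊕0⊕1⊕1⊕1⊕1⊕1⊕1⊕1⊕1⊕0⊕0 = 0
s4: b4⊕b5⊕b6⊕b7⊕b12⊕b13⊕b14⊕b15⊕b20⊕b21⊕b22⊕b23⊕b28⊕b29⊕b30⊕b31 = 0⊕1⊕1⊕1⊕0⊕1⊕1⊕1⊕1⊕1⊕1⊕1⊕0⊕1⊕0⊕0 = 1
s8: b8⊕b9⊕b10⊕b11⊕b12⊕b13⊕b14⊕b15⊕b24⊕b25⊕b26⊕b27⊕b28⊕b29⊕b30⊕b31 = 1⊕0⊕1⊕0⊕0⊕1⊕1⊕1⊕0⊕1⊕1⊕1⊕0⊕1⊕0⊕0 = 1
s16: b16⊕b17⊕b18⊕b19⊕b20⊕b21⊕b22⊕b23⊕b24⊕b25⊕b26⊕b27⊕b28⊕b29⊕b30⊕b31 = 1⊕1⊕1⊕1⊕1⊕1⊕1⊕1⊕0⊕1⊕1⊕1⊕0⊕1⊕0⊕0 = 0
Syndrome (s16...s1) = 01100 → position 12.

01100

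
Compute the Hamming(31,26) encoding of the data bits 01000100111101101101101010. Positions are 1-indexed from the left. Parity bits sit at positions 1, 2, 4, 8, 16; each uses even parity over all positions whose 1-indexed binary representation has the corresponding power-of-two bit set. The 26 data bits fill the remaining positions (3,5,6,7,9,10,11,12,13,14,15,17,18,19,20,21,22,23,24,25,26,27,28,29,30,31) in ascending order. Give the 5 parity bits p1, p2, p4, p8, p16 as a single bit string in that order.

Place data bits at non-power-of-two positions: b3=0, b5=1, b6=0, b7=0, b9=0, b10=1, b11=0, b12=0, b13=1, b14=1, b15=1, b17=1, b18=0, b19=1, b20=1, b21=0, b22=1, b23=1, b24=0, b25=1, b26=1, b27=0, b28=1, b29=0, b30=1, b31=0.
p1 = XOR of data positions {3,5,7,9,11,13,15,17,19,21,23,25,27,29,31} = 0⊕1⊕0⊕0⊕0⊕1⊕1⊕1⊕1⊕0⊕1⊕1⊕0⊕0⊕0 = 1
p2 = XOR of data positions {3,6,7,10,11,14,15,18,19,22,23,26,27,30,31} = 0⊕0⊕0⊕1⊕0⊕1⊕1⊕0⊕1⊕1⊕1⊕1⊕0⊕1⊕0 = 0
p4 = XOR of data positions {5,6,7,12,13,14,15,20,21,22,23,28,29,30,31} = 1⊕0⊕0⊕0⊕1⊕1⊕1⊕1⊕0⊕1⊕1⊕1⊕0⊕1⊕0 = 1
p8 = XOR of data positions {9,10,11,12,13,14,15,24,25,26,27,28,29,30,31} = 0⊕1⊕0⊕0⊕1⊕1⊕1⊕0⊕1⊕1⊕0⊕1⊕0⊕1⊕0 = 0
p16 = XOR of data positions {17,18,19,20,21,22,23,24,25,26,27,28,29,30,31} = 1⊕0⊕1⊕1⊕0⊕1⊕1⊕0⊕1⊕1⊕0⊕1⊕0⊕1⊕0 = 1
Parity bits p1,p2,p4,p8,p16 = 10101

10101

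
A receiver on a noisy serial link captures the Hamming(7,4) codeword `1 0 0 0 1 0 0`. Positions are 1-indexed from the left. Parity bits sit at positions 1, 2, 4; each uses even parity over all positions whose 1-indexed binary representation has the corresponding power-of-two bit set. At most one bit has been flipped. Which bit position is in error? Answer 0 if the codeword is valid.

s1: b1⊕b3⊕b5⊕b7 = 1⊕0⊕1⊕0 = 0
s2: b2⊕b3⊕b6⊕b7 = 0⊕0⊕0⊕0 = 0
s4: b4⊕b5⊕b6⊕b7 = 0⊕1⊕0⊕0 = 1
Syndrome (s4...s1) = 100 → position 4.

4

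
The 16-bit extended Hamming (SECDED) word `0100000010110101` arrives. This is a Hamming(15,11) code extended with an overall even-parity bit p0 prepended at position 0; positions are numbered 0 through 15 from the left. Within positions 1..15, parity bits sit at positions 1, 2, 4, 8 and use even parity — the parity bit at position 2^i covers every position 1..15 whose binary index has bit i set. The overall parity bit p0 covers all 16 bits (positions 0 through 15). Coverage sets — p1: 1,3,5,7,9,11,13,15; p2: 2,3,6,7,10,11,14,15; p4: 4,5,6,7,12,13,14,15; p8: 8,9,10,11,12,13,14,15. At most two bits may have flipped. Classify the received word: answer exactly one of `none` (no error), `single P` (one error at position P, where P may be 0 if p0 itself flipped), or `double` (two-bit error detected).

double

s1: b1⊕b3⊕b5⊕b7⊕b9⊕b11⊕b13⊕b15 = 1⊕0⊕0⊕0⊕0⊕1⊕1⊕1 = 0
s2: b2⊕b3⊕b6⊕b7⊕b10⊕b11⊕b14⊕b15 = 0⊕0⊕0⊕0⊕1⊕1⊕0⊕1 = 1
s4: b4⊕b5⊕b6⊕b7⊕b12⊕b13⊕b14⊕b15 = 0⊕0⊕0⊕0⊕0⊕1⊕0⊕1 = 0
s8: b8⊕b9⊕b10⊕b11⊕b12⊕b13⊕b14⊕b15 = 1⊕0⊕1⊕1⊕0⊕1⊕0⊕1 = 1
Syndrome (s8...s1) = 1010 → position 10.
Overall parity (XOR of all 16 bits, including p0): 0⊕1⊕0⊕0⊕0⊕0⊕0⊕0⊕1⊕0⊕1⊕1⊕0⊕1⊕0⊕1 = 0
Overall=0, syndrome position=10 → double-bit error detected (uncorrectable).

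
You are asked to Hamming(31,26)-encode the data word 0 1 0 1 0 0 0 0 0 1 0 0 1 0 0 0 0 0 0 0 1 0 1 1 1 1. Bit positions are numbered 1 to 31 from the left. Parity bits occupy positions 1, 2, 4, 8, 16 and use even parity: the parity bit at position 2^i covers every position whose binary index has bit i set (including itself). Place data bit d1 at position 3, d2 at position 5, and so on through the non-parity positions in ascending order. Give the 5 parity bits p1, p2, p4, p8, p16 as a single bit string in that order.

00100

Place data bits at non-power-of-two positions: b3=0, b5=1, b6=0, b7=1, b9=0, b10=0, b11=0, b12=0, b13=0, b14=1, b15=0, b17=0, b18=1, b19=0, b20=0, b21=0, b22=0, b23=0, b24=0, b25=0, b26=1, b27=0, b28=1, b29=1, b30=1, b31=1.
p1 = XOR of data positions {3,5,7,9,11,13,15,17,19,21,23,25,27,29,31} = 0⊕1⊕1⊕0⊕0⊕0⊕0⊕0⊕0⊕0⊕0⊕0⊕0⊕1⊕1 = 0
p2 = XOR of data positions {3,6,7,10,11,14,15,18,19,22,23,26,27,30,31} = 0⊕0⊕1⊕0⊕0⊕1⊕0⊕1⊕0⊕0⊕0⊕1⊕0⊕1⊕1 = 0
p4 = XOR of data positions {5,6,7,12,13,14,15,20,21,22,23,28,29,30,31} = 1⊕0⊕1⊕0⊕0⊕1⊕0⊕0⊕0⊕0⊕0⊕1⊕1⊕1⊕1 = 1
p8 = XOR of data positions {9,10,11,12,13,14,15,24,25,26,27,28,29,30,31} = 0⊕0⊕0⊕0⊕0⊕1⊕0⊕0⊕0⊕1⊕0⊕1⊕1⊕1⊕1 = 0
p16 = XOR of data positions {17,18,19,20,21,22,23,24,25,26,27,28,29,30,31} = 0⊕1⊕0⊕0⊕0⊕0⊕0⊕0⊕0⊕1⊕0⊕1⊕1⊕1⊕1 = 0
Parity bits p1,p2,p4,p8,p16 = 00100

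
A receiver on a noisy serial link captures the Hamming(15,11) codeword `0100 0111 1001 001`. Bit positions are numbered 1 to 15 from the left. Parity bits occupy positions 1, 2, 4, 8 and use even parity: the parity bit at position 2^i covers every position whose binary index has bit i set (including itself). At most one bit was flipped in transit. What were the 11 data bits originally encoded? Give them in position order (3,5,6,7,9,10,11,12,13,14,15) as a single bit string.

00111001001

s1: b1⊕b3⊕b5⊕b7⊕b9⊕b11⊕b13⊕b15 = 0⊕0⊕0⊕1⊕1⊕0⊕0⊕1 = 1
s2: b2⊕b3⊕b6⊕b7⊕b10⊕b11⊕b14⊕b15 = 1⊕0⊕1⊕1⊕0⊕0⊕0⊕1 = 0
s4: b4⊕b5⊕b6⊕b7⊕b12⊕b13⊕b14⊕b15 = 0⊕0⊕1⊕1⊕1⊕0⊕0⊕1 = 0
s8: b8⊕b9⊕b10⊕b11⊕b12⊕b13⊕b14⊕b15 = 1⊕1⊕0⊕0⊕1⊕0⊕0⊕1 = 0
Syndrome (s8...s1) = 0001 → position 1.
Flip bit 1: corrected codeword = 110001111001001
Data bits at positions 3,5,6,7,9,10,11,12,13,14,15: 00111001001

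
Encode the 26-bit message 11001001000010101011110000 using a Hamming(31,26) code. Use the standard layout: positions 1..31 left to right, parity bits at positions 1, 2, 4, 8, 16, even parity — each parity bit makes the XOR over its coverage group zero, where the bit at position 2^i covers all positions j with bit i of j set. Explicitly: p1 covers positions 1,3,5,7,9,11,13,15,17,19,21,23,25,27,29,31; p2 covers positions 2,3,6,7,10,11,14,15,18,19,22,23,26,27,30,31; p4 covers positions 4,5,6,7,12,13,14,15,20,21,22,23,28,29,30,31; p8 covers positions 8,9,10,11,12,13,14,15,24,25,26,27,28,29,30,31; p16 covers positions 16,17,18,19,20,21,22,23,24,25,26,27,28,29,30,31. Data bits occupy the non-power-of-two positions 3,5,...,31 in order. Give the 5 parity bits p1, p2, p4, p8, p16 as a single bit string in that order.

Place data bits at non-power-of-two positions: b3=1, b5=1, b6=0, b7=0, b9=1, b10=0, b11=0, b12=1, b13=0, b14=0, b15=0, b17=0, b18=1, b19=0, b20=1, b21=0, b22=1, b23=0, b24=1, b25=1, b26=1, b27=1, b28=0, b29=0, b30=0, b31=0.
p1 = XOR of data positions {3,5,7,9,11,13,15,17,19,21,23,25,27,29,31} = 1⊕1⊕0⊕1⊕0⊕0⊕0⊕0⊕0⊕0⊕0⊕1⊕1⊕0⊕0 = 1
p2 = XOR of data positions {3,6,7,10,11,14,15,18,19,22,23,26,27,30,31} = 1⊕0⊕0⊕0⊕0⊕0⊕0⊕1⊕0⊕1⊕0⊕1⊕1⊕0⊕0 = 1
p4 = XOR of data positions {5,6,7,12,13,14,15,20,21,22,23,28,29,30,31} = 1⊕0⊕0⊕1⊕0⊕0⊕0⊕1⊕0⊕1⊕0⊕0⊕0⊕0⊕0 = 0
p8 = XOR of data positions {9,10,11,12,13,14,15,24,25,26,27,28,29,30,31} = 1⊕0⊕0⊕1⊕0⊕0⊕0⊕1⊕1⊕1⊕1⊕0⊕0⊕0⊕0 = 0
p16 = XOR of data positions {17,18,19,20,21,22,23,24,25,26,27,28,29,30,31} = 0⊕1⊕0⊕1⊕0⊕1⊕0⊕1⊕1⊕1⊕1⊕0⊕0⊕0⊕0 = 1
Parity bits p1,p2,p4,p8,p16 = 11001

11001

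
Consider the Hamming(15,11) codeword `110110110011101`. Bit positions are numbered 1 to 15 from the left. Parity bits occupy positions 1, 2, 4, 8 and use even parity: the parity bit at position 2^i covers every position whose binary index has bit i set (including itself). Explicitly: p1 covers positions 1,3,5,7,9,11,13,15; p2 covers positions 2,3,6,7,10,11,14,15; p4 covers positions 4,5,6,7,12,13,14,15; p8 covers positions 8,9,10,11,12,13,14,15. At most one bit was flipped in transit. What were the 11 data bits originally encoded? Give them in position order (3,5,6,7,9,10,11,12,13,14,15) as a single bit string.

s1: b1⊕b3⊕b5⊕b7⊕b9⊕b11⊕b13⊕b15 = 1⊕0⊕1⊕1⊕0⊕1⊕1⊕1 = 0
s2: b2⊕b3⊕b6⊕b7⊕b10⊕b11⊕b14⊕b15 = 1⊕0⊕0⊕1⊕0⊕1⊕0⊕1 = 0
s4: b4⊕b5⊕b6⊕b7⊕b12⊕b13⊕b14⊕b15 = 1⊕1⊕0⊕1⊕1⊕1⊕0⊕1 = 0
s8: b8⊕b9⊕b10⊕b11⊕b12⊕b13⊕b14⊕b15 = 1⊕0⊕0⊕1⊕1⊕1⊕0⊕1 = 1
Syndrome (s8...s1) = 1000 → position 8.
Flip bit 8: corrected codeword = 110110100011101
Data bits at positions 3,5,6,7,9,10,11,12,13,14,15: 01010011101

01010011101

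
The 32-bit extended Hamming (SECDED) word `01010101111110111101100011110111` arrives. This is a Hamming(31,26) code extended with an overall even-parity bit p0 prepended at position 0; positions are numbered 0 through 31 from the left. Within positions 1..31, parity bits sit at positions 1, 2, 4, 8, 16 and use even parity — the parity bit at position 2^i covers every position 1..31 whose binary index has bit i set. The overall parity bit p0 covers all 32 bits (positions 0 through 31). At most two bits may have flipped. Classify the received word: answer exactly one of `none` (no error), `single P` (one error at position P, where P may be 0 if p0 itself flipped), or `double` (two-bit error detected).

s1: b1⊕b3⊕b5⊕b7⊕b9⊕b11⊕b13⊕b15⊕b17⊕b19⊕b21⊕b23⊕b25⊕b27⊕b29⊕b31 = 1⊕1⊕1⊕1⊕1⊕1⊕0⊕1⊕1⊕1⊕0⊕0⊕1⊕1⊕1⊕1 = 1
s2: b2⊕b3⊕b6⊕b7⊕b10⊕b11⊕b14⊕b15⊕b18⊕b19⊕b22⊕b23⊕b26⊕b27⊕b30⊕b31 = 0⊕1⊕0⊕1⊕1⊕1⊕1⊕1⊕0⊕1⊕0⊕0⊕1⊕1⊕1⊕1 = 1
s4: b4⊕b5⊕b6⊕b7⊕b12⊕b13⊕b14⊕b15⊕b20⊕b21⊕b22⊕b23⊕b28⊕b29⊕b30⊕b31 = 0⊕1⊕0⊕1⊕1⊕0⊕1⊕1⊕1⊕0⊕0⊕0⊕0⊕1⊕1⊕1 = 1
s8: b8⊕b9⊕b10⊕b11⊕b12⊕b13⊕b14⊕b15⊕b24⊕b25⊕b26⊕b27⊕b28⊕b29⊕b30⊕b31 = 1⊕1⊕1⊕1⊕1⊕0⊕1⊕1⊕1⊕1⊕1⊕1⊕0⊕1⊕1⊕1 = 0
s16: b16⊕b17⊕b18⊕b19⊕b20⊕b21⊕b22⊕b23⊕b24⊕b25⊕b26⊕b27⊕b28⊕b29⊕b30⊕b31 = 1⊕1⊕0⊕1⊕1⊕0⊕0⊕0⊕1⊕1⊕1⊕1⊕0⊕1⊕1⊕1 = 1
Syndrome (s16...s1) = 10111 → position 23.
Overall parity (XOR of all 32 bits, including p0): 0⊕1⊕0⊕1⊕0⊕1⊕0⊕1⊕1⊕1⊕1⊕1⊕1⊕0⊕1⊕1⊕1⊕1⊕0⊕1⊕1⊕0⊕0⊕0⊕1⊕1⊕1⊕1⊕0⊕1⊕1⊕1 = 0
Overall=0, syndrome position=23 → double-bit error detected (uncorrectable).

double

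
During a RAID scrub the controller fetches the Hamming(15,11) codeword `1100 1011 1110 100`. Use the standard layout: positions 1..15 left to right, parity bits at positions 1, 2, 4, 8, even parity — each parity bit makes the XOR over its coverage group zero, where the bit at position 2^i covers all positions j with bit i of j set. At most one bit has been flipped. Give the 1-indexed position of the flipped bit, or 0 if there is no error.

12

s1: b1⊕b3⊕b5⊕b7⊕b9⊕b11⊕b13⊕b15 = 1⊕0⊕1⊕1⊕1⊕1⊕1⊕0 = 0
s2: b2⊕b3⊕b6⊕b7⊕b10⊕b11⊕b14⊕b15 = 1⊕0⊕0⊕1⊕1⊕1⊕0⊕0 = 0
s4: b4⊕b5⊕b6⊕b7⊕b12⊕b13⊕b14⊕b15 = 0⊕1⊕0⊕1⊕0⊕1⊕0⊕0 = 1
s8: b8⊕b9⊕b10⊕b11⊕b12⊕b13⊕b14⊕b15 = 1⊕1⊕1⊕1⊕0⊕1⊕0⊕0 = 1
Syndrome (s8...s1) = 1100 → position 12.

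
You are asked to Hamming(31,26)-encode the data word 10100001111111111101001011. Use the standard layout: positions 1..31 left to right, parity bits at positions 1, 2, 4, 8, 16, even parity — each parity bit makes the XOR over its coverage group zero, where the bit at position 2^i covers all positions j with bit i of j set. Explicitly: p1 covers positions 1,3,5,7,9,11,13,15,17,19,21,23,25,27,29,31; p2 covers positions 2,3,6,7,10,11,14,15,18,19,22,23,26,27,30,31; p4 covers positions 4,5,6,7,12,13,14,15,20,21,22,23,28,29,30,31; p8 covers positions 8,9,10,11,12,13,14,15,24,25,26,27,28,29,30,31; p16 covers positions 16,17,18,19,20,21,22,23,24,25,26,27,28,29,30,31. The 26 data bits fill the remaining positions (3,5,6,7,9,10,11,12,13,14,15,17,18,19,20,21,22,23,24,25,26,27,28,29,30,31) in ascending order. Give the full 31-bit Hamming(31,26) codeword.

Place data bits at non-power-of-two positions: b3=1, b5=0, b6=1, b7=0, b9=0, b10=0, b11=0, b12=1, b13=1, b14=1, b15=1, b17=1, b18=1, b19=1, b20=1, b21=1, b22=1, b23=1, b24=0, b25=1, b26=0, b27=0, b28=1, b29=0, b30=1, b31=1.
p1 = XOR of data positions {3,5,7,9,11,13,15,17,19,21,23,25,27,29,31} = 1⊕0⊕0⊕0⊕0⊕1⊕1⊕1⊕1⊕1⊕1⊕1⊕0⊕0⊕1 = 1
p2 = XOR of data positions {3,6,7,10,11,14,15,18,19,22,23,26,27,30,31} = 1⊕1⊕0⊕0⊕0⊕1⊕1⊕1⊕1⊕1⊕1⊕0⊕0⊕1⊕1 = 0
p4 = XOR of data positions {5,6,7,12,13,14,15,20,21,22,23,28,29,30,31} = 0⊕1⊕0⊕1⊕1⊕1⊕1⊕1⊕1⊕1⊕1⊕1⊕0⊕1⊕1 = 0
p8 = XOR of data positions {9,10,11,12,13,14,15,24,25,26,27,28,29,30,31} = 0⊕0⊕0⊕1⊕1⊕1⊕1⊕0⊕1⊕0⊕0⊕1⊕0⊕1⊕1 = 0
p16 = XOR of data positions {17,18,19,20,21,22,23,24,25,26,27,28,29,30,31} = 1⊕1⊕1⊕1⊕1⊕1⊕1⊕0⊕1⊕0⊕0⊕1⊕0⊕1⊕1 = 1
Codeword b1..b31 = 1010010000011111111111101001011

1010010000011111111111101001011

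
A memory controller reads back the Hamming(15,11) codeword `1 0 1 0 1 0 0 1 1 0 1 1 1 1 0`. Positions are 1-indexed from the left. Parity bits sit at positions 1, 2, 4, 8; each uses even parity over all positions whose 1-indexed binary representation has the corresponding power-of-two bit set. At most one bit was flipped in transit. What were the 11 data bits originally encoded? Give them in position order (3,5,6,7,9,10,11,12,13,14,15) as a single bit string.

s1: b1⊕b3⊕b5⊕b7⊕b9⊕b11⊕b13⊕b15 = 1⊕1⊕1⊕0⊕1⊕1⊕1⊕0 = 0
s2: b2⊕b3⊕b6⊕b7⊕b10⊕b11⊕b14⊕b15 = 0⊕1⊕0⊕0⊕0⊕1⊕1⊕0 = 1
s4: b4⊕b5⊕b6⊕b7⊕b12⊕b13⊕b14⊕b15 = 0⊕1⊕0⊕0⊕1⊕1⊕1⊕0 = 0
s8: b8⊕b9⊕b10⊕b11⊕b12⊕b13⊕b14⊕b15 = 1⊕1⊕0⊕1⊕1⊕1⊕1⊕0 = 0
Syndrome (s8...s1) = 0010 → position 2.
Flip bit 2: corrected codeword = 111010011011110
Data bits at positions 3,5,6,7,9,10,11,12,13,14,15: 11001011110

11001011110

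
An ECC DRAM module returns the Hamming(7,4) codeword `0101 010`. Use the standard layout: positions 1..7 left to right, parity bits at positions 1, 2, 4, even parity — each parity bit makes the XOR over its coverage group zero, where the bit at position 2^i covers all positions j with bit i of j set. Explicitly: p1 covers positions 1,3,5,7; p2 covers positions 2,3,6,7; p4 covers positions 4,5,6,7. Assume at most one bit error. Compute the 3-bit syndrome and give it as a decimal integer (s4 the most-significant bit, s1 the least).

0

s1: b1⊕b3⊕b5⊕b7 = 0⊕0⊕0⊕0 = 0
s2: b2⊕b3⊕b6⊕b7 = 1⊕0⊕1⊕0 = 0
s4: b4⊕b5⊕b6⊕b7 = 1⊕0⊕1⊕0 = 0
Syndrome (s4...s1) = 000 → position 0 (no error).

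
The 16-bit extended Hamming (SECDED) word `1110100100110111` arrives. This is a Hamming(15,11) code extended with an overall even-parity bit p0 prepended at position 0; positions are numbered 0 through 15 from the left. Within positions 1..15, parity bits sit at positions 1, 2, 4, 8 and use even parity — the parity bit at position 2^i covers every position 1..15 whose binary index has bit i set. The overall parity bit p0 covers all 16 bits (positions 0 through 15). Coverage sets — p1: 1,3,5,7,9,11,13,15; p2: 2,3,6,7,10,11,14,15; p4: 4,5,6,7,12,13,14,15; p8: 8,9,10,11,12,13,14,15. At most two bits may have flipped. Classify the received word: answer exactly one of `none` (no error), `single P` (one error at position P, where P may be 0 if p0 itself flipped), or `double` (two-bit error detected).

double

s1: b1⊕b3⊕b5⊕b7⊕b9⊕b11⊕b13⊕b15 = 1⊕0⊕0⊕1⊕0⊕1⊕1⊕1 = 1
s2: b2⊕b3⊕b6⊕b7⊕b10⊕b11⊕b14⊕b15 = 1⊕0⊕0⊕1⊕1⊕1⊕1⊕1 = 0
s4: b4⊕b5⊕b6⊕b7⊕b12⊕b13⊕b14⊕b15 = 1⊕0⊕0⊕1⊕0⊕1⊕1⊕1 = 1
s8: b8⊕b9⊕b10⊕b11⊕b12⊕b13⊕b14⊕b15 = 0⊕0⊕1⊕1⊕0⊕1⊕1⊕1 = 1
Syndrome (s8...s1) = 1101 → position 13.
Overall parity (XOR of all 16 bits, including p0): 1⊕1⊕1⊕0⊕1⊕0⊕0⊕1⊕0⊕0⊕1⊕1⊕0⊕1⊕1⊕1 = 0
Overall=0, syndrome position=13 → double-bit error detected (uncorrectable).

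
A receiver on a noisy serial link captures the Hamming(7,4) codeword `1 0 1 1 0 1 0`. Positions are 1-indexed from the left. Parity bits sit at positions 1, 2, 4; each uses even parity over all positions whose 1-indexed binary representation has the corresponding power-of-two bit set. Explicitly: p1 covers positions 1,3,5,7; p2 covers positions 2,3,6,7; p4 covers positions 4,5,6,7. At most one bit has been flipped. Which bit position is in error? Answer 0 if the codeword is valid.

s1: b1⊕b3⊕b5⊕b7 = 1⊕1⊕0⊕0 = 0
s2: b2⊕b3⊕b6⊕b7 = 0⊕1⊕1⊕0 = 0
s4: b4⊕b5⊕b6⊕b7 = 1⊕0⊕1⊕0 = 0
Syndrome (s4...s1) = 000 → position 0 (no error).

0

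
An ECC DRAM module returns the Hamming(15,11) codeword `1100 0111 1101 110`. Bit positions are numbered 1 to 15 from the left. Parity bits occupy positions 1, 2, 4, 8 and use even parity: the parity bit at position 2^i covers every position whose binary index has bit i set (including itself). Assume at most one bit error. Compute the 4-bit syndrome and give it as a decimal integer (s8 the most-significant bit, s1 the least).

6

s1: b1⊕b3⊕b5⊕b7⊕b9⊕b11⊕b13⊕b15 = 1⊕0⊕0⊕1⊕1⊕0⊕1⊕0 = 0
s2: b2⊕b3⊕b6⊕b7⊕b10⊕b11⊕b14⊕b15 = 1⊕0⊕1⊕1⊕1⊕0⊕1⊕0 = 1
s4: b4⊕b5⊕b6⊕b7⊕b12⊕b13⊕b14⊕b15 = 0⊕0⊕1⊕1⊕1⊕1⊕1⊕0 = 1
s8: b8⊕b9⊕b10⊕b11⊕b12⊕b13⊕b14⊕b15 = 1⊕1⊕1⊕0⊕1⊕1⊕1⊕0 = 0
Syndrome (s8...s1) = 0110 → position 6.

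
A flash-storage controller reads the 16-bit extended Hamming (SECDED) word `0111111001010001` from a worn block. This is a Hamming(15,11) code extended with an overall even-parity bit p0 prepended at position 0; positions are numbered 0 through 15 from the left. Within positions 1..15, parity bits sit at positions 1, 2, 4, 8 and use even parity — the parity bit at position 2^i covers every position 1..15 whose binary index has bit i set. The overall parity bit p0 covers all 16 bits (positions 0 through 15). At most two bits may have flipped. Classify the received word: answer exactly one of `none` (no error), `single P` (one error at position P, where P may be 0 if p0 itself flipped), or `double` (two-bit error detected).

s1: b1⊕b3⊕b5⊕b7⊕b9⊕b11⊕b13⊕b15 = 1⊕1⊕1⊕0⊕1⊕1⊕0⊕1 = 0
s2: b2⊕b3⊕b6⊕b7⊕b10⊕b11⊕b14⊕b15 = 1⊕1⊕1⊕0⊕0⊕1⊕0⊕1 = 1
s4: b4⊕b5⊕b6⊕b7⊕b12⊕b13⊕b14⊕b15 = 1⊕1⊕1⊕0⊕0⊕0⊕0⊕1 = 0
s8: b8⊕b9⊕b10⊕b11⊕b12⊕b13⊕b14⊕b15 = 0⊕1⊕0⊕1⊕0⊕0⊕0⊕1 = 1
Syndrome (s8...s1) = 1010 → position 10.
Overall parity (XOR of all 16 bits, including p0): 0⊕1⊕1⊕1⊕1⊕1⊕1⊕0⊕0⊕1⊕0⊕1⊕0⊕0⊕0⊕1 = 1
Overall=1, syndrome position=10 → single-bit error at position 10.

single 10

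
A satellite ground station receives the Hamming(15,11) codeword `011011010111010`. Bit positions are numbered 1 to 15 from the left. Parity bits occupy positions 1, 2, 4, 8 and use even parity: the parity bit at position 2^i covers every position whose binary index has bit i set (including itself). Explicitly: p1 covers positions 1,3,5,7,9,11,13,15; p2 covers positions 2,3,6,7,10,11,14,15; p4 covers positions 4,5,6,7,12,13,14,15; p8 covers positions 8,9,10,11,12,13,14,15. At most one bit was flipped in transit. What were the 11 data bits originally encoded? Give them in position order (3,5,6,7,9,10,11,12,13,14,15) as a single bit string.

11101111010

s1: b1⊕b3⊕b5⊕b7⊕b9⊕b11⊕b13⊕b15 = 0⊕1⊕1⊕0⊕0⊕1⊕0⊕0 = 1
s2: b2⊕b3⊕b6⊕b7⊕b10⊕b11⊕b14⊕b15 = 1⊕1⊕1⊕0⊕1⊕1⊕1⊕0 = 0
s4: b4⊕b5⊕b6⊕b7⊕b12⊕b13⊕b14⊕b15 = 0⊕1⊕1⊕0⊕1⊕0⊕1⊕0 = 0
s8: b8⊕b9⊕b10⊕b11⊕b12⊕b13⊕b14⊕b15 = 1⊕0⊕1⊕1⊕1⊕0⊕1⊕0 = 1
Syndrome (s8...s1) = 1001 → position 9.
Flip bit 9: corrected codeword = 011011011111010
Data bits at positions 3,5,6,7,9,10,11,12,13,14,15: 11101111010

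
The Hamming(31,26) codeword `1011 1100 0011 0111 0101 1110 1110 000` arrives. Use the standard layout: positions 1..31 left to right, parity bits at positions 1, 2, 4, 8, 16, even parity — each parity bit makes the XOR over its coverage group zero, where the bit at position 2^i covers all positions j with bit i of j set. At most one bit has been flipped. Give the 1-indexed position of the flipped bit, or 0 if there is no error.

s1: b1⊕b3⊕b5⊕b7⊕b9⊕b11⊕b13⊕b15⊕b17⊕b19⊕b21⊕b23⊕b25⊕b27⊕b29⊕b31 = 1⊕1⊕1⊕0⊕0⊕1⊕0⊕1⊕0⊕0⊕1⊕1⊕1⊕1⊕0⊕0 = 1
s2: b2⊕b3⊕b6⊕b7⊕b10⊕b11⊕b14⊕b15⊕b18⊕b19⊕b22⊕b23⊕b26⊕b27⊕b30⊕b31 = 0⊕1⊕1⊕0⊕0⊕1⊕1⊕1⊕1⊕0⊕1⊕1⊕1⊕1⊕0⊕0 = 0
s4: b4⊕b5⊕b6⊕b7⊕b12⊕b13⊕b14⊕b15⊕b20⊕b21⊕b22⊕b23⊕b28⊕b29⊕b30⊕b31 = 1⊕1⊕1⊕0⊕1⊕0⊕1⊕1⊕1⊕1⊕1⊕1⊕0⊕0⊕0⊕0 = 0
s8: b8⊕b9⊕b10⊕b11⊕b12⊕b13⊕b14⊕b15⊕b24⊕b25⊕b26⊕b27⊕b28⊕b29⊕b30⊕b31 = 0⊕0⊕0⊕1⊕1⊕0⊕1⊕1⊕0⊕1⊕1⊕1⊕0⊕0⊕0⊕0 = 1
s16: b16⊕b17⊕b18⊕b19⊕b20⊕b21⊕b22⊕b23⊕b24⊕b25⊕b26⊕b27⊕b28⊕b29⊕b30⊕b31 = 1⊕0⊕1⊕0⊕1⊕1⊕1⊕1⊕0⊕1⊕1⊕1⊕0⊕0⊕0⊕0 = 1
Syndrome (s16...s1) = 11001 → position 25.

25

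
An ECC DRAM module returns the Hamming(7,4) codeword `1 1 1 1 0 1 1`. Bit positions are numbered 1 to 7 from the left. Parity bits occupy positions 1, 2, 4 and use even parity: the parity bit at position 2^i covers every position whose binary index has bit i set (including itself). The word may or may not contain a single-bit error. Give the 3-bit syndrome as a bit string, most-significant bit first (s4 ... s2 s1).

s1: b1⊕b3⊕b5⊕b7 = 1⊕1⊕0⊕1 = 1
s2: b2⊕b3⊕b6⊕b7 = 1⊕1⊕1⊕1 = 0
s4: b4⊕b5⊕b6⊕b7 = 1⊕0⊕1⊕1 = 1
Syndrome (s4...s1) = 101 → position 5.

101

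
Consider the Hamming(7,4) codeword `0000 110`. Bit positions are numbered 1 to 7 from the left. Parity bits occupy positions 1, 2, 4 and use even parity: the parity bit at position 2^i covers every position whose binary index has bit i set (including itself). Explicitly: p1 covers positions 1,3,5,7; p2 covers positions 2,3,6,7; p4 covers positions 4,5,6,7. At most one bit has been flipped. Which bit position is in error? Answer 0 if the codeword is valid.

3

s1: b1⊕b3⊕b5⊕b7 = 0⊕0⊕1⊕0 = 1
s2: b2⊕b3⊕b6⊕b7 = 0⊕0⊕1⊕0 = 1
s4: b4⊕b5⊕b6⊕b7 = 0⊕1⊕1⊕0 = 0
Syndrome (s4...s1) = 011 → position 3.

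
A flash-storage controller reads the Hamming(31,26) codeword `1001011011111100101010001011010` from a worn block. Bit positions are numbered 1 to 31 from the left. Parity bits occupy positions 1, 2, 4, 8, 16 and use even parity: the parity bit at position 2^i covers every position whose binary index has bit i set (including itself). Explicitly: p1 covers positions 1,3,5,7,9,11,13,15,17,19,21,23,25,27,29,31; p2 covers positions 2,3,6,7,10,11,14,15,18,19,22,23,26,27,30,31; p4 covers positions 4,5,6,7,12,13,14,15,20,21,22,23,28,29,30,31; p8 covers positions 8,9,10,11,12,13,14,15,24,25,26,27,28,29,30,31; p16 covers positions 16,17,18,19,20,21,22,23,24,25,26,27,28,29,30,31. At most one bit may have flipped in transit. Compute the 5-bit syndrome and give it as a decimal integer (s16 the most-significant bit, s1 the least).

s1: b1⊕b3⊕b5⊕b7⊕b9⊕b11⊕b13⊕b15⊕b17⊕b19⊕b21⊕b23⊕b25⊕b27⊕b29⊕b31 = 1⊕0⊕0⊕1⊕1⊕1⊕1⊕0⊕1⊕1⊕1⊕0⊕1⊕1⊕0⊕0 = 0
s2: b2⊕b3⊕b6⊕b7⊕b10⊕b11⊕b14⊕b15⊕b18⊕b19⊕b22⊕b23⊕b26⊕b27⊕b30⊕b31 = 0⊕0⊕1⊕1⊕1⊕1⊕1⊕0⊕0⊕1⊕0⊕0⊕0⊕1⊕1⊕0 = 0
s4: b4⊕b5⊕b6⊕b7⊕b12⊕b13⊕b14⊕b15⊕b20⊕b21⊕b22⊕b23⊕b28⊕b29⊕b30⊕b31 = 1⊕0⊕1⊕1⊕1⊕1⊕1⊕0⊕0⊕1⊕0⊕0⊕1⊕0⊕1⊕0 = 1
s8: b8⊕b9⊕b10⊕b11⊕b12⊕b13⊕b14⊕b15⊕b24⊕b25⊕b26⊕b27⊕b28⊕b29⊕b30⊕b31 = 0⊕1⊕1⊕1⊕1⊕1⊕1⊕0⊕0⊕1⊕0⊕1⊕1⊕0⊕1⊕0 = 0
s16: b16⊕b17⊕b18⊕b19⊕b20⊕b21⊕b22⊕b23⊕b24⊕b25⊕b26⊕b27⊕b28⊕b29⊕b30⊕b31 = 0⊕1⊕0⊕1⊕0⊕1⊕0⊕0⊕0⊕1⊕0⊕1⊕1⊕0⊕1⊕0 = 1
Syndrome (s16...s1) = 10100 → position 20.

20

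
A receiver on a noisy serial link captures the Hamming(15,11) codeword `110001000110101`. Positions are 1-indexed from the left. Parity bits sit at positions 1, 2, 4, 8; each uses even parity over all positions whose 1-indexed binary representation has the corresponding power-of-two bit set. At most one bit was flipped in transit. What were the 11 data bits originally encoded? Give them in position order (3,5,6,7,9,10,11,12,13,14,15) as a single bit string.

s1: b1⊕b3⊕b5⊕b7⊕b9⊕b11⊕b13⊕b15 = 1⊕0⊕0⊕0⊕0⊕1⊕1⊕1 = 0
s2: b2⊕b3⊕b6⊕b7⊕b10⊕b11⊕b14⊕b15 = 1⊕0⊕1⊕0⊕1⊕1⊕0⊕1 = 1
s4: b4⊕b5⊕b6⊕b7⊕b12⊕b13⊕b14⊕b15 = 0⊕0⊕1⊕0⊕0⊕1⊕0⊕1 = 1
s8: b8⊕b9⊕b10⊕b11⊕b12⊕b13⊕b14⊕b15 = 0⊕0⊕1⊕1⊕0⊕1⊕0⊕1 = 0
Syndrome (s8...s1) = 0110 → position 6.
Flip bit 6: corrected codeword = 110000000110101
Data bits at positions 3,5,6,7,9,10,11,12,13,14,15: 00000110101

00000110101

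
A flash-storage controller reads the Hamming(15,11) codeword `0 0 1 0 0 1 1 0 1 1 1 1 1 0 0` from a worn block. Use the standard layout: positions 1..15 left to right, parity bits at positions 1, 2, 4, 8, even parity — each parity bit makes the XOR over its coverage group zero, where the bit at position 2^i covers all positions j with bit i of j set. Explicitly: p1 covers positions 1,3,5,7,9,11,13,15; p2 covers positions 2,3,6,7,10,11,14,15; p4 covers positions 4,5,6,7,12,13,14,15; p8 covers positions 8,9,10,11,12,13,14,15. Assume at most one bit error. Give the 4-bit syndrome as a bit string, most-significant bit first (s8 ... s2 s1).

1011

s1: b1⊕b3⊕b5⊕b7⊕b9⊕b11⊕b13⊕b15 = 0⊕1⊕0⊕1⊕1⊕1⊕1⊕0 = 1
s2: b2⊕b3⊕b6⊕b7⊕b10⊕b11⊕b14⊕b15 = 0⊕1⊕1⊕1⊕1⊕1⊕0⊕0 = 1
s4: b4⊕b5⊕b6⊕b7⊕b12⊕b13⊕b14⊕b15 = 0⊕0⊕1⊕1⊕1⊕1⊕0⊕0 = 0
s8: b8⊕b9⊕b10⊕b11⊕b12⊕b13⊕b14⊕b15 = 0⊕1⊕1⊕1⊕1⊕1⊕0⊕0 = 1
Syndrome (s8...s1) = 1011 → position 11.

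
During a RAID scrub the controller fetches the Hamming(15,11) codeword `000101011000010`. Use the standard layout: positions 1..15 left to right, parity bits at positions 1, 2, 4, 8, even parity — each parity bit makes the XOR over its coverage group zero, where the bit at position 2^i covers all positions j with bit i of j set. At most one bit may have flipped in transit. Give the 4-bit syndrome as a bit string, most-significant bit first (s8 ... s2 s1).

s1: b1⊕b3⊕b5⊕b7⊕b9⊕b11⊕b13⊕b15 = 0⊕0⊕0⊕0⊕1⊕0⊕0⊕0 = 1
s2: b2⊕b3⊕b6⊕b7⊕b10⊕b11⊕b14⊕b15 = 0⊕0⊕1⊕0⊕0⊕0⊕1⊕0 = 0
s4: b4⊕b5⊕b6⊕b7⊕b12⊕b13⊕b14⊕b15 = 1⊕0⊕1⊕0⊕0⊕0⊕1⊕0 = 1
s8: b8⊕b9⊕b10⊕b11⊕b12⊕b13⊕b14⊕b15 = 1⊕1⊕0⊕0⊕0⊕0⊕1⊕0 = 1
Syndrome (s8...s1) = 1101 → position 13.

1101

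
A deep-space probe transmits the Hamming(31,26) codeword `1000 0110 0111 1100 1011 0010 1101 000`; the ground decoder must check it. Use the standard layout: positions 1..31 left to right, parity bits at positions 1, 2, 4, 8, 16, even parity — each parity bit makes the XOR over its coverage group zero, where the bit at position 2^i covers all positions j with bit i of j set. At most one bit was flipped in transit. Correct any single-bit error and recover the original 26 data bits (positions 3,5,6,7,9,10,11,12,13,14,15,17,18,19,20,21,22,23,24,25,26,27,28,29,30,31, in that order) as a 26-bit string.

s1: b1⊕b3⊕b5⊕b7⊕b9⊕b11⊕b13⊕b15⊕b17⊕b19⊕b21⊕b23⊕b25⊕b27⊕b29⊕b31 = 1⊕0⊕0⊕1⊕0⊕1⊕1⊕0⊕1⊕1⊕0⊕1⊕1⊕0⊕0⊕0 = 0
s2: b2⊕b3⊕b6⊕b7⊕b10⊕b11⊕b14⊕b15⊕b18⊕b19⊕b22⊕b23⊕b26⊕b27⊕b30⊕b31 = 0⊕0⊕1⊕1⊕1⊕1⊕1⊕0⊕0⊕1⊕0⊕1⊕1⊕0⊕0⊕0 = 0
s4: b4⊕b5⊕b6⊕b7⊕b12⊕b13⊕b14⊕b15⊕b20⊕b21⊕b22⊕b23⊕b28⊕b29⊕b30⊕b31 = 0⊕0⊕1⊕1⊕1⊕1⊕1⊕0⊕1⊕0⊕0⊕1⊕1⊕0⊕0⊕0 = 0
s8: b8⊕b9⊕b10⊕b11⊕b12⊕b13⊕b14⊕b15⊕b24⊕b25⊕b26⊕b27⊕b28⊕b29⊕b30⊕b31 = 0⊕0⊕1⊕1⊕1⊕1⊕1⊕0⊕0⊕1⊕1⊕0⊕1⊕0⊕0⊕0 = 0
s16: b16⊕b17⊕b18⊕b19⊕b20⊕b21⊕b22⊕b23⊕b24⊕b25⊕b26⊕b27⊕b28⊕b29⊕b30⊕b31 = 0⊕1⊕0⊕1⊕1⊕0⊕0⊕1⊕0⊕1⊕1⊕0⊕1⊕0⊕0⊕0 = 1
Syndrome (s16...s1) = 10000 → position 16.
Flip bit 16: corrected codeword = 1000011001111101101100101101000
Data bits at positions 3,5,6,7,9,10,11,12,13,14,15,17,18,19,20,21,22,23,24,25,26,27,28,29,30,31: 00110111110101100101101000

00110111110101100101101000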